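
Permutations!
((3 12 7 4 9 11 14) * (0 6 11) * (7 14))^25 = ((0 6 11 7 4 9)(3 12 14))^25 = (0 6 11 7 4 9)(3 12 14)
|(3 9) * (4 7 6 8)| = |(3 9)(4 7 6 8)| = 4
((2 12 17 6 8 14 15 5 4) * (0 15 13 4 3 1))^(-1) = (0 1 3 5 15)(2 4 13 14 8 6 17 12)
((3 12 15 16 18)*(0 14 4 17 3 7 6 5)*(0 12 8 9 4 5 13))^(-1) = ((0 14 5 12 15 16 18 7 6 13)(3 8 9 4 17))^(-1) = (0 13 6 7 18 16 15 12 5 14)(3 17 4 9 8)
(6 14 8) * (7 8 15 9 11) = [0, 1, 2, 3, 4, 5, 14, 8, 6, 11, 10, 7, 12, 13, 15, 9] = (6 14 15 9 11 7 8)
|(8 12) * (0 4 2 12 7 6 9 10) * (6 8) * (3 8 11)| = 28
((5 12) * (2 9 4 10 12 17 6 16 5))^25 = (5 17 6 16) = ((2 9 4 10 12)(5 17 6 16))^25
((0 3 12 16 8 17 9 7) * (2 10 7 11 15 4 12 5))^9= (0 2)(3 10)(4 12 16 8 17 9 11 15)(5 7)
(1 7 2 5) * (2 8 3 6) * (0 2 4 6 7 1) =(0 2 5)(3 7 8)(4 6) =[2, 1, 5, 7, 6, 0, 4, 8, 3]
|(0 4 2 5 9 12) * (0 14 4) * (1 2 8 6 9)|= 6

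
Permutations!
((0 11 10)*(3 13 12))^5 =((0 11 10)(3 13 12))^5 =(0 10 11)(3 12 13)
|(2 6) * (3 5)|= |(2 6)(3 5)|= 2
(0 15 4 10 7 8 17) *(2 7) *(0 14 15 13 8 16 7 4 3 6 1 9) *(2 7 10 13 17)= (0 17 14 15 3 6 1 9)(2 4 13 8)(7 16 10)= [17, 9, 4, 6, 13, 5, 1, 16, 2, 0, 7, 11, 12, 8, 15, 3, 10, 14]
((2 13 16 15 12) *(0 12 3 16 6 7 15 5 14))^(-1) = ((0 12 2 13 6 7 15 3 16 5 14))^(-1) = (0 14 5 16 3 15 7 6 13 2 12)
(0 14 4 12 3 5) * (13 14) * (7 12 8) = [13, 1, 2, 5, 8, 0, 6, 12, 7, 9, 10, 11, 3, 14, 4] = (0 13 14 4 8 7 12 3 5)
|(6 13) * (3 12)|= 2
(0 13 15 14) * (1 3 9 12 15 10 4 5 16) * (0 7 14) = (0 13 10 4 5 16 1 3 9 12 15)(7 14) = [13, 3, 2, 9, 5, 16, 6, 14, 8, 12, 4, 11, 15, 10, 7, 0, 1]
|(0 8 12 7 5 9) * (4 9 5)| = 6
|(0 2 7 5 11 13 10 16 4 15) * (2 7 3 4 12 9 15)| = 30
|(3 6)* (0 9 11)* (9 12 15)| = 10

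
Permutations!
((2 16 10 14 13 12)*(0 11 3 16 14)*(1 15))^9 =(0 10 16 3 11)(1 15)(2 14 13 12)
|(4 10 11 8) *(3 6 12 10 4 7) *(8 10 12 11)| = 6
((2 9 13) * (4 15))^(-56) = (15)(2 9 13) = ((2 9 13)(4 15))^(-56)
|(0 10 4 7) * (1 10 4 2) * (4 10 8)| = 7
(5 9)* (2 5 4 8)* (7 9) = [0, 1, 5, 3, 8, 7, 6, 9, 2, 4] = (2 5 7 9 4 8)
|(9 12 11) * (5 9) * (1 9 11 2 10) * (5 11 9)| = 6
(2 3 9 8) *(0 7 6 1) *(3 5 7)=(0 3 9 8 2 5 7 6 1)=[3, 0, 5, 9, 4, 7, 1, 6, 2, 8]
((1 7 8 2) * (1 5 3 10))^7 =(10)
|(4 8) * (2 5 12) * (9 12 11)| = |(2 5 11 9 12)(4 8)| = 10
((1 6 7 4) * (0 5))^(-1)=((0 5)(1 6 7 4))^(-1)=(0 5)(1 4 7 6)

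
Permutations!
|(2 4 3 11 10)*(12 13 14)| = 15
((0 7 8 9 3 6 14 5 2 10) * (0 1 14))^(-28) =((0 7 8 9 3 6)(1 14 5 2 10))^(-28) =(0 8 3)(1 5 10 14 2)(6 7 9)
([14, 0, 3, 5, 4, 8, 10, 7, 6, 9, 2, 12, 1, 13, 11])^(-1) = (0 1 12 11 14)(2 10 6 8 5 3)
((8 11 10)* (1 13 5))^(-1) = (1 5 13)(8 10 11)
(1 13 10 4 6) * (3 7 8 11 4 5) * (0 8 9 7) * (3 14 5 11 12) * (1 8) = (0 1 13 10 11 4 6 8 12 3)(5 14)(7 9) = [1, 13, 2, 0, 6, 14, 8, 9, 12, 7, 11, 4, 3, 10, 5]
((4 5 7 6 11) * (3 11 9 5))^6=(11)(5 6)(7 9)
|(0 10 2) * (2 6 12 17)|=6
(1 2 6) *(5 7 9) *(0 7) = (0 7 9 5)(1 2 6) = [7, 2, 6, 3, 4, 0, 1, 9, 8, 5]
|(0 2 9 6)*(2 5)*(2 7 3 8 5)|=4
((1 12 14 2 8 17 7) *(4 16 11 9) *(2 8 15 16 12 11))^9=(17)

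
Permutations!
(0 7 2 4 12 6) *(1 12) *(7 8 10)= (0 8 10 7 2 4 1 12 6)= [8, 12, 4, 3, 1, 5, 0, 2, 10, 9, 7, 11, 6]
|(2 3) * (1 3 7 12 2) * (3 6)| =3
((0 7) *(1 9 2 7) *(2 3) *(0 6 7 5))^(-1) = ((0 1 9 3 2 5)(6 7))^(-1) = (0 5 2 3 9 1)(6 7)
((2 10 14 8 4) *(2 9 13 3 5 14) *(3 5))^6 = (14)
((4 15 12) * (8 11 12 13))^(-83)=(4 15 13 8 11 12)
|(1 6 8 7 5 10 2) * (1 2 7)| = 3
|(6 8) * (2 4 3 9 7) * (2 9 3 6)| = 4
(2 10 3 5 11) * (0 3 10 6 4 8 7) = [3, 1, 6, 5, 8, 11, 4, 0, 7, 9, 10, 2] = (0 3 5 11 2 6 4 8 7)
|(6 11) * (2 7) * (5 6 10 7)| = 6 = |(2 5 6 11 10 7)|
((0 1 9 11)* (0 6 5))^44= ((0 1 9 11 6 5))^44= (0 9 6)(1 11 5)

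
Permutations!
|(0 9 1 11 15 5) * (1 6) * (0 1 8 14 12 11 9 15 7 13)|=12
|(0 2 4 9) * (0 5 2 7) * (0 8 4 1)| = |(0 7 8 4 9 5 2 1)| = 8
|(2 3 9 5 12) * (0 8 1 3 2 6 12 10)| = |(0 8 1 3 9 5 10)(6 12)| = 14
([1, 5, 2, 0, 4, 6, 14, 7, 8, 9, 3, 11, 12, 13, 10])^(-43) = (0 3 10 14 6 5 1)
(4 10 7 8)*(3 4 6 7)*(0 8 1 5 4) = [8, 5, 2, 0, 10, 4, 7, 1, 6, 9, 3] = (0 8 6 7 1 5 4 10 3)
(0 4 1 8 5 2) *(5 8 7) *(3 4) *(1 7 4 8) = (0 3 8 1 4 7 5 2) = [3, 4, 0, 8, 7, 2, 6, 5, 1]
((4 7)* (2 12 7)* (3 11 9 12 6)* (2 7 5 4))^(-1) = ((2 6 3 11 9 12 5 4 7))^(-1) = (2 7 4 5 12 9 11 3 6)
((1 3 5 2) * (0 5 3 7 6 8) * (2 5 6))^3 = ((0 6 8)(1 7 2))^3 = (8)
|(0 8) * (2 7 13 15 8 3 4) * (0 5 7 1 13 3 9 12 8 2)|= 8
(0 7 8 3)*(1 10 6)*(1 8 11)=[7, 10, 2, 0, 4, 5, 8, 11, 3, 9, 6, 1]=(0 7 11 1 10 6 8 3)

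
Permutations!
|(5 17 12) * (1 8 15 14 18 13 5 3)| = 10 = |(1 8 15 14 18 13 5 17 12 3)|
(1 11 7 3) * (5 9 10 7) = (1 11 5 9 10 7 3) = [0, 11, 2, 1, 4, 9, 6, 3, 8, 10, 7, 5]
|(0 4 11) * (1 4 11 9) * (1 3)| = 4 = |(0 11)(1 4 9 3)|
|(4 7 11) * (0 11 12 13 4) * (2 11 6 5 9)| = |(0 6 5 9 2 11)(4 7 12 13)| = 12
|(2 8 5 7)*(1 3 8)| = |(1 3 8 5 7 2)| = 6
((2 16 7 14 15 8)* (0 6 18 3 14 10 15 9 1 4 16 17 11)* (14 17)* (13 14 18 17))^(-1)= ((0 6 17 11)(1 4 16 7 10 15 8 2 18 3 13 14 9))^(-1)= (0 11 17 6)(1 9 14 13 3 18 2 8 15 10 7 16 4)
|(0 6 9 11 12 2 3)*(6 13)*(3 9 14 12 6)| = 6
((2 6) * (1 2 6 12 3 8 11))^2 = ((1 2 12 3 8 11))^2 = (1 12 8)(2 3 11)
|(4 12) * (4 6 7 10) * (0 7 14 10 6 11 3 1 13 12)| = 30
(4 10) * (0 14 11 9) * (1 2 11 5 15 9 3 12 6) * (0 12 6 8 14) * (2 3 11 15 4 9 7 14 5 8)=(1 3 6)(2 15 7 14 8 5 4 10 9 12)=[0, 3, 15, 6, 10, 4, 1, 14, 5, 12, 9, 11, 2, 13, 8, 7]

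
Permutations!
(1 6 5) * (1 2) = [0, 6, 1, 3, 4, 2, 5] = (1 6 5 2)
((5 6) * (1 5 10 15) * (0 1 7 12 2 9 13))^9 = (0 9 12 15 6 1 13 2 7 10 5)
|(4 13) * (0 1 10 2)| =4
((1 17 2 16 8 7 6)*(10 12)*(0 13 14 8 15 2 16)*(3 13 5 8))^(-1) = ((0 5 8 7 6 1 17 16 15 2)(3 13 14)(10 12))^(-1) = (0 2 15 16 17 1 6 7 8 5)(3 14 13)(10 12)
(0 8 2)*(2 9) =(0 8 9 2) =[8, 1, 0, 3, 4, 5, 6, 7, 9, 2]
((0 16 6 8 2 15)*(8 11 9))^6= ((0 16 6 11 9 8 2 15))^6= (0 2 9 6)(8 11 16 15)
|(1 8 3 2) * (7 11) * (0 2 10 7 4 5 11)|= 21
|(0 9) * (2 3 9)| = |(0 2 3 9)| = 4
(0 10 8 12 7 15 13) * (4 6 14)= (0 10 8 12 7 15 13)(4 6 14)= [10, 1, 2, 3, 6, 5, 14, 15, 12, 9, 8, 11, 7, 0, 4, 13]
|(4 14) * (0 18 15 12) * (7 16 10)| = 12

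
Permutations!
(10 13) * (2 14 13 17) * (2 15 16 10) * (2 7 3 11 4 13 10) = [0, 1, 14, 11, 13, 5, 6, 3, 8, 9, 17, 4, 12, 7, 10, 16, 2, 15] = (2 14 10 17 15 16)(3 11 4 13 7)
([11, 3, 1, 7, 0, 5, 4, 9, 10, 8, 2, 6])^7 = (0 4 6 11)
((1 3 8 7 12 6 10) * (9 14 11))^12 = (14)(1 6 7 3 10 12 8) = ((1 3 8 7 12 6 10)(9 14 11))^12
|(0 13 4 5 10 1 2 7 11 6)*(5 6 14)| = 28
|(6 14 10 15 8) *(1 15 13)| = |(1 15 8 6 14 10 13)| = 7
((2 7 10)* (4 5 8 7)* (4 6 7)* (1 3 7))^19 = (1 3 7 10 2 6)(4 5 8)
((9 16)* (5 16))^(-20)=(5 16 9)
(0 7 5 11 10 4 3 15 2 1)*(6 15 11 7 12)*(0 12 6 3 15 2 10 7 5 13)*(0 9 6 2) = (0 2 1 12 3 11 7 13 9 6)(4 15 10) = [2, 12, 1, 11, 15, 5, 0, 13, 8, 6, 4, 7, 3, 9, 14, 10]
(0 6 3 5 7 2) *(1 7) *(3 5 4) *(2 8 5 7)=(0 6 7 8 5 1 2)(3 4)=[6, 2, 0, 4, 3, 1, 7, 8, 5]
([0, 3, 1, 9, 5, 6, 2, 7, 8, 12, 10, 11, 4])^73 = (1 3 9 12 4 5 6 2)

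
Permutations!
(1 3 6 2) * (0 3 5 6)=[3, 5, 1, 0, 4, 6, 2]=(0 3)(1 5 6 2)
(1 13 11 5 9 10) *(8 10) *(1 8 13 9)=(1 9 13 11 5)(8 10)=[0, 9, 2, 3, 4, 1, 6, 7, 10, 13, 8, 5, 12, 11]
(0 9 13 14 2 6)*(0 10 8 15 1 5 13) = (0 9)(1 5 13 14 2 6 10 8 15) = [9, 5, 6, 3, 4, 13, 10, 7, 15, 0, 8, 11, 12, 14, 2, 1]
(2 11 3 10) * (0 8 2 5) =(0 8 2 11 3 10 5) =[8, 1, 11, 10, 4, 0, 6, 7, 2, 9, 5, 3]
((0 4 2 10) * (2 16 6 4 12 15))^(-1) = (0 10 2 15 12)(4 6 16)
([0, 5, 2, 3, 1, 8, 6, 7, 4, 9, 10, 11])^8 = [0, 1, 2, 3, 4, 5, 6, 7, 8, 9, 10, 11]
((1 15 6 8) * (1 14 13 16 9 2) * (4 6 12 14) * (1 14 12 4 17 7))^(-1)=(1 7 17 8 6 4 15)(2 9 16 13 14)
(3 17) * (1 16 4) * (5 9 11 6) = (1 16 4)(3 17)(5 9 11 6) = [0, 16, 2, 17, 1, 9, 5, 7, 8, 11, 10, 6, 12, 13, 14, 15, 4, 3]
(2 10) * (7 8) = (2 10)(7 8) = [0, 1, 10, 3, 4, 5, 6, 8, 7, 9, 2]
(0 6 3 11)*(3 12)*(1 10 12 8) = (0 6 8 1 10 12 3 11) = [6, 10, 2, 11, 4, 5, 8, 7, 1, 9, 12, 0, 3]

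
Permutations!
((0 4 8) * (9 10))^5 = (0 8 4)(9 10)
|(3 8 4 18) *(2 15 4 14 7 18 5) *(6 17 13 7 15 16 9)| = |(2 16 9 6 17 13 7 18 3 8 14 15 4 5)| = 14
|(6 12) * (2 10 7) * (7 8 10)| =2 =|(2 7)(6 12)(8 10)|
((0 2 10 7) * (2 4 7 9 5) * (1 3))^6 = (2 9)(5 10)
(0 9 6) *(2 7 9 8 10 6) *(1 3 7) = (0 8 10 6)(1 3 7 9 2) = [8, 3, 1, 7, 4, 5, 0, 9, 10, 2, 6]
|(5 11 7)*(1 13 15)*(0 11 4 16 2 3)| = 24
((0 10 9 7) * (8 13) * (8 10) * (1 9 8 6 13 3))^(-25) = (0 13 8 1 7 6 10 3 9)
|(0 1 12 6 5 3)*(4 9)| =6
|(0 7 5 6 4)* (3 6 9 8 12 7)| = |(0 3 6 4)(5 9 8 12 7)| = 20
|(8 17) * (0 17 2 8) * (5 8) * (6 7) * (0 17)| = |(17)(2 5 8)(6 7)| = 6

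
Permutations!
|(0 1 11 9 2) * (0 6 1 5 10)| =|(0 5 10)(1 11 9 2 6)| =15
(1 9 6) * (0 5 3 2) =(0 5 3 2)(1 9 6) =[5, 9, 0, 2, 4, 3, 1, 7, 8, 6]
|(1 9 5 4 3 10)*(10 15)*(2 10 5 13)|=|(1 9 13 2 10)(3 15 5 4)|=20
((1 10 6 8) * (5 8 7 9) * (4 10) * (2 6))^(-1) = ((1 4 10 2 6 7 9 5 8))^(-1) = (1 8 5 9 7 6 2 10 4)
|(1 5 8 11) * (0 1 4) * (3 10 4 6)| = |(0 1 5 8 11 6 3 10 4)| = 9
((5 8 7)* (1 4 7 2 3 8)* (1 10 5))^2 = (10)(1 7 4)(2 8 3)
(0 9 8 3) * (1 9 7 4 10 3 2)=[7, 9, 1, 0, 10, 5, 6, 4, 2, 8, 3]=(0 7 4 10 3)(1 9 8 2)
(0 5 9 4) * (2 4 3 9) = [5, 1, 4, 9, 0, 2, 6, 7, 8, 3] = (0 5 2 4)(3 9)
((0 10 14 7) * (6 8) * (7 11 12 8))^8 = ((0 10 14 11 12 8 6 7))^8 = (14)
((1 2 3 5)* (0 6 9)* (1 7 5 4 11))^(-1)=((0 6 9)(1 2 3 4 11)(5 7))^(-1)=(0 9 6)(1 11 4 3 2)(5 7)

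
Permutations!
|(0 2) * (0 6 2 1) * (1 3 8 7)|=|(0 3 8 7 1)(2 6)|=10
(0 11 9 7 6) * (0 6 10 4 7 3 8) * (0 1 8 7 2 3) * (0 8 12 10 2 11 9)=(0 9 8 1 12 10 4 11)(2 3 7)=[9, 12, 3, 7, 11, 5, 6, 2, 1, 8, 4, 0, 10]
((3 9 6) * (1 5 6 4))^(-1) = ((1 5 6 3 9 4))^(-1) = (1 4 9 3 6 5)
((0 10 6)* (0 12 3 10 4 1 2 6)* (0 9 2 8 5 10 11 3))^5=((0 4 1 8 5 10 9 2 6 12)(3 11))^5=(0 10)(1 2)(3 11)(4 9)(5 12)(6 8)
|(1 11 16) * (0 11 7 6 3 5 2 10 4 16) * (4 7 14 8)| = 30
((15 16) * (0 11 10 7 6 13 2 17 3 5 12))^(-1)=(0 12 5 3 17 2 13 6 7 10 11)(15 16)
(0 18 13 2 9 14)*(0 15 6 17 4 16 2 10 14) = (0 18 13 10 14 15 6 17 4 16 2 9) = [18, 1, 9, 3, 16, 5, 17, 7, 8, 0, 14, 11, 12, 10, 15, 6, 2, 4, 13]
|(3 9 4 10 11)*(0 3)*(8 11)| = 7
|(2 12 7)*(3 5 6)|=3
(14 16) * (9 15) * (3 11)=(3 11)(9 15)(14 16)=[0, 1, 2, 11, 4, 5, 6, 7, 8, 15, 10, 3, 12, 13, 16, 9, 14]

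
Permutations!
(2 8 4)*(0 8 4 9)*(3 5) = (0 8 9)(2 4)(3 5) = [8, 1, 4, 5, 2, 3, 6, 7, 9, 0]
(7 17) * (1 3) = [0, 3, 2, 1, 4, 5, 6, 17, 8, 9, 10, 11, 12, 13, 14, 15, 16, 7] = (1 3)(7 17)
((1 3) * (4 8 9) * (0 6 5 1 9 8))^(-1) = (0 4 9 3 1 5 6)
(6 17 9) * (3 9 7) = (3 9 6 17 7) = [0, 1, 2, 9, 4, 5, 17, 3, 8, 6, 10, 11, 12, 13, 14, 15, 16, 7]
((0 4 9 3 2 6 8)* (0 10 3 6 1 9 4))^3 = (1 8 2 6 3 9 10) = ((1 9 6 8 10 3 2))^3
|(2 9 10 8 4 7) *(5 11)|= 6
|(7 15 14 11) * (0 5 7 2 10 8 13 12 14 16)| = 35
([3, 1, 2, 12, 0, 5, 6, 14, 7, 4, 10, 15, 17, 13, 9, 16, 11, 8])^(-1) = (0 4 9 14 7 8 17 12 3)(11 16 15)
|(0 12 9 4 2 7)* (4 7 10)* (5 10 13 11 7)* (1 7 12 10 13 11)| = 11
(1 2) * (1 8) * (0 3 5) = (0 3 5)(1 2 8) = [3, 2, 8, 5, 4, 0, 6, 7, 1]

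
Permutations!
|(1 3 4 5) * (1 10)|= |(1 3 4 5 10)|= 5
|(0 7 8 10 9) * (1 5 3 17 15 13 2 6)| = |(0 7 8 10 9)(1 5 3 17 15 13 2 6)| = 40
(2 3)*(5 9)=(2 3)(5 9)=[0, 1, 3, 2, 4, 9, 6, 7, 8, 5]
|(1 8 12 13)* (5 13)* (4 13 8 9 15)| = 15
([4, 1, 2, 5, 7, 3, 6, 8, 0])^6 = (0 7)(4 8)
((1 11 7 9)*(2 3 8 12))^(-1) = (1 9 7 11)(2 12 8 3)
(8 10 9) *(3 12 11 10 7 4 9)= (3 12 11 10)(4 9 8 7)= [0, 1, 2, 12, 9, 5, 6, 4, 7, 8, 3, 10, 11]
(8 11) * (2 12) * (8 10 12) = (2 8 11 10 12) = [0, 1, 8, 3, 4, 5, 6, 7, 11, 9, 12, 10, 2]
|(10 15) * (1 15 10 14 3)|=|(1 15 14 3)|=4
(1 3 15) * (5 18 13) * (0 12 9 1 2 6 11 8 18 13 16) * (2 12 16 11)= [16, 3, 6, 15, 4, 13, 2, 7, 18, 1, 10, 8, 9, 5, 14, 12, 0, 17, 11]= (0 16)(1 3 15 12 9)(2 6)(5 13)(8 18 11)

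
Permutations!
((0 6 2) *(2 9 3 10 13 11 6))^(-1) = ((0 2)(3 10 13 11 6 9))^(-1) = (0 2)(3 9 6 11 13 10)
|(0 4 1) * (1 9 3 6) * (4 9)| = 5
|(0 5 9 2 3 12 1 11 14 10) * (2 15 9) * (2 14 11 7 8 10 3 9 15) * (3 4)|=|(15)(0 5 14 4 3 12 1 7 8 10)(2 9)|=10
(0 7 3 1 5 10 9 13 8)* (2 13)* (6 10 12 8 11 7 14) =(0 14 6 10 9 2 13 11 7 3 1 5 12 8) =[14, 5, 13, 1, 4, 12, 10, 3, 0, 2, 9, 7, 8, 11, 6]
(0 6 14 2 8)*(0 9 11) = (0 6 14 2 8 9 11) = [6, 1, 8, 3, 4, 5, 14, 7, 9, 11, 10, 0, 12, 13, 2]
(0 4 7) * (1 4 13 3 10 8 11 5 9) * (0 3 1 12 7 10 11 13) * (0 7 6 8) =(0 7 3 11 5 9 12 6 8 13 1 4 10) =[7, 4, 2, 11, 10, 9, 8, 3, 13, 12, 0, 5, 6, 1]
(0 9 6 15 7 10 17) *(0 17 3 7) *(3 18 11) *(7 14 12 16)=(0 9 6 15)(3 14 12 16 7 10 18 11)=[9, 1, 2, 14, 4, 5, 15, 10, 8, 6, 18, 3, 16, 13, 12, 0, 7, 17, 11]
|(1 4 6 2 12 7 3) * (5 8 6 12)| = |(1 4 12 7 3)(2 5 8 6)| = 20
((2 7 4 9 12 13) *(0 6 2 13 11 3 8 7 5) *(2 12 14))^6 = (0 7)(2 3)(4 6)(5 8)(9 12)(11 14) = ((0 6 12 11 3 8 7 4 9 14 2 5))^6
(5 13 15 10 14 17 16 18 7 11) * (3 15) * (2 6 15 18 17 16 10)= (2 6 15)(3 18 7 11 5 13)(10 14 16 17)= [0, 1, 6, 18, 4, 13, 15, 11, 8, 9, 14, 5, 12, 3, 16, 2, 17, 10, 7]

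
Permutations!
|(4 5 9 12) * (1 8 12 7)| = 7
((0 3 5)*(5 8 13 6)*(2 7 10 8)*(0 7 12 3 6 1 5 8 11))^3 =(0 13 7)(1 10 6)(5 11 8)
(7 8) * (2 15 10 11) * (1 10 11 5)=(1 10 5)(2 15 11)(7 8)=[0, 10, 15, 3, 4, 1, 6, 8, 7, 9, 5, 2, 12, 13, 14, 11]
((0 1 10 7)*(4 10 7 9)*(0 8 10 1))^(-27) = ((1 7 8 10 9 4))^(-27) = (1 10)(4 8)(7 9)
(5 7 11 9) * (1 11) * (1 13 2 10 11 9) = (1 9 5 7 13 2 10 11) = [0, 9, 10, 3, 4, 7, 6, 13, 8, 5, 11, 1, 12, 2]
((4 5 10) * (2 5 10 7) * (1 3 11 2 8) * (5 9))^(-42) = (1 7 9 11)(2 3 8 5)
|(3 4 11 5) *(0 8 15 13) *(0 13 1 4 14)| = 9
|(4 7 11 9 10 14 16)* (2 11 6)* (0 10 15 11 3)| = |(0 10 14 16 4 7 6 2 3)(9 15 11)| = 9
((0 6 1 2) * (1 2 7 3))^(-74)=(0 6 2)(1 7 3)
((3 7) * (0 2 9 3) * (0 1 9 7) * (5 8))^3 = ((0 2 7 1 9 3)(5 8))^3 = (0 1)(2 9)(3 7)(5 8)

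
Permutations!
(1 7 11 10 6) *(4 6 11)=(1 7 4 6)(10 11)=[0, 7, 2, 3, 6, 5, 1, 4, 8, 9, 11, 10]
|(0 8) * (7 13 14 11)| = 4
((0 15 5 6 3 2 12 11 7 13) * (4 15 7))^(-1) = ((0 7 13)(2 12 11 4 15 5 6 3))^(-1) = (0 13 7)(2 3 6 5 15 4 11 12)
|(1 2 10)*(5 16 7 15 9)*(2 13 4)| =|(1 13 4 2 10)(5 16 7 15 9)| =5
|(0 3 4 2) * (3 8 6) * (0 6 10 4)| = |(0 8 10 4 2 6 3)| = 7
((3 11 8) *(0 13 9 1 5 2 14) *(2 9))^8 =((0 13 2 14)(1 5 9)(3 11 8))^8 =(14)(1 9 5)(3 8 11)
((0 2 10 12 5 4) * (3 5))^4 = ((0 2 10 12 3 5 4))^4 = (0 3 2 5 10 4 12)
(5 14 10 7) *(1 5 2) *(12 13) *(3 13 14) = (1 5 3 13 12 14 10 7 2) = [0, 5, 1, 13, 4, 3, 6, 2, 8, 9, 7, 11, 14, 12, 10]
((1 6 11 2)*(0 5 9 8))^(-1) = ((0 5 9 8)(1 6 11 2))^(-1) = (0 8 9 5)(1 2 11 6)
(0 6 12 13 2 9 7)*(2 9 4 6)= (0 2 4 6 12 13 9 7)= [2, 1, 4, 3, 6, 5, 12, 0, 8, 7, 10, 11, 13, 9]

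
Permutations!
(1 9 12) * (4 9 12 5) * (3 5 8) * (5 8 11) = (1 12)(3 8)(4 9 11 5) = [0, 12, 2, 8, 9, 4, 6, 7, 3, 11, 10, 5, 1]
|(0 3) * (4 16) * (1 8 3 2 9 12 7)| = |(0 2 9 12 7 1 8 3)(4 16)| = 8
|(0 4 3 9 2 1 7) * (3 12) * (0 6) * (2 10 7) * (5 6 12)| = |(0 4 5 6)(1 2)(3 9 10 7 12)| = 20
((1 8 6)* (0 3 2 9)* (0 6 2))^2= ((0 3)(1 8 2 9 6))^2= (1 2 6 8 9)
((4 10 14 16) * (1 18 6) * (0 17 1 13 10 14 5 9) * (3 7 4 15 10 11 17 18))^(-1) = (0 9 5 10 15 16 14 4 7 3 1 17 11 13 6 18)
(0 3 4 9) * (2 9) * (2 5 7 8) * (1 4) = (0 3 1 4 5 7 8 2 9) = [3, 4, 9, 1, 5, 7, 6, 8, 2, 0]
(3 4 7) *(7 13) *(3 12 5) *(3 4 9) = (3 9)(4 13 7 12 5) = [0, 1, 2, 9, 13, 4, 6, 12, 8, 3, 10, 11, 5, 7]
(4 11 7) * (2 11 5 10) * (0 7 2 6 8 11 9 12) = (0 7 4 5 10 6 8 11 2 9 12) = [7, 1, 9, 3, 5, 10, 8, 4, 11, 12, 6, 2, 0]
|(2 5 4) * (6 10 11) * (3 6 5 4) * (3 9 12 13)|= |(2 4)(3 6 10 11 5 9 12 13)|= 8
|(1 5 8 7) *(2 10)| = 4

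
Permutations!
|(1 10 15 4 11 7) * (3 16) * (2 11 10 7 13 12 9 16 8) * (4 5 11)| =|(1 7)(2 4 10 15 5 11 13 12 9 16 3 8)| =12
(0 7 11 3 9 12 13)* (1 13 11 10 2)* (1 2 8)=(0 7 10 8 1 13)(3 9 12 11)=[7, 13, 2, 9, 4, 5, 6, 10, 1, 12, 8, 3, 11, 0]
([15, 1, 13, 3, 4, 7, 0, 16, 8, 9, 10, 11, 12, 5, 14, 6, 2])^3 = (2 7 13 16 5)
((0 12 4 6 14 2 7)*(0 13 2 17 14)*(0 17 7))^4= (0 17 2 6 13 4 7 12 14)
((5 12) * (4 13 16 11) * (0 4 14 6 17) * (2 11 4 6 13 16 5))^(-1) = ((0 6 17)(2 11 14 13 5 12)(4 16))^(-1) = (0 17 6)(2 12 5 13 14 11)(4 16)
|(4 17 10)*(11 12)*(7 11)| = |(4 17 10)(7 11 12)| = 3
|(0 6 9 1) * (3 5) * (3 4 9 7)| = 8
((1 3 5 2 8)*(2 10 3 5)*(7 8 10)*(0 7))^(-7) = (0 1 7 5 8)(2 3 10)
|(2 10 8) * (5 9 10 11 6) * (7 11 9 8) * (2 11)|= 4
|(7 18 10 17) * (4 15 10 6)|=7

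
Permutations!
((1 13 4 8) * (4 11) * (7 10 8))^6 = (1 8 10 7 4 11 13)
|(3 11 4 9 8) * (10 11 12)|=7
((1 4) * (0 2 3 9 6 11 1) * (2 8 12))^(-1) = (0 4 1 11 6 9 3 2 12 8)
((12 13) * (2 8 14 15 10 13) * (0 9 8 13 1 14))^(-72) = ((0 9 8)(1 14 15 10)(2 13 12))^(-72) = (15)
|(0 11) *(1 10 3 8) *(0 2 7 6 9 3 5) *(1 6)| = |(0 11 2 7 1 10 5)(3 8 6 9)| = 28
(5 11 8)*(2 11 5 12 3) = (2 11 8 12 3) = [0, 1, 11, 2, 4, 5, 6, 7, 12, 9, 10, 8, 3]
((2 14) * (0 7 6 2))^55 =((0 7 6 2 14))^55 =(14)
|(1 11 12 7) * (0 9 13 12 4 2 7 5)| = 5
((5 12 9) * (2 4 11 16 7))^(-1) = ((2 4 11 16 7)(5 12 9))^(-1) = (2 7 16 11 4)(5 9 12)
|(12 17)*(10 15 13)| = |(10 15 13)(12 17)| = 6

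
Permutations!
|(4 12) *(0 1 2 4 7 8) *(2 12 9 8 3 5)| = 10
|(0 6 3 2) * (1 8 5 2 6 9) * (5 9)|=|(0 5 2)(1 8 9)(3 6)|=6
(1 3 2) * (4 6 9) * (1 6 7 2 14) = (1 3 14)(2 6 9 4 7) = [0, 3, 6, 14, 7, 5, 9, 2, 8, 4, 10, 11, 12, 13, 1]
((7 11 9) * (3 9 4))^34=((3 9 7 11 4))^34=(3 4 11 7 9)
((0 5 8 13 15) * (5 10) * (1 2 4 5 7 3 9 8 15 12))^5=(0 8 4 7 12 15 9 2 10 13 5 3 1)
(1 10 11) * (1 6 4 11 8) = [0, 10, 2, 3, 11, 5, 4, 7, 1, 9, 8, 6] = (1 10 8)(4 11 6)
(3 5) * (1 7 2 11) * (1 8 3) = (1 7 2 11 8 3 5) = [0, 7, 11, 5, 4, 1, 6, 2, 3, 9, 10, 8]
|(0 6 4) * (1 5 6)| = |(0 1 5 6 4)| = 5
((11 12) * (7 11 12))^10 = (12)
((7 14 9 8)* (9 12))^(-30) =(14)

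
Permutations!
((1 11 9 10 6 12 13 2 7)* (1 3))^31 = (1 11 9 10 6 12 13 2 7 3)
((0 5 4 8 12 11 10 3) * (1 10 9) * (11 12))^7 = ((12)(0 5 4 8 11 9 1 10 3))^7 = (12)(0 10 9 8 5 3 1 11 4)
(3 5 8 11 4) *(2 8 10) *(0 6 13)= [6, 1, 8, 5, 3, 10, 13, 7, 11, 9, 2, 4, 12, 0]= (0 6 13)(2 8 11 4 3 5 10)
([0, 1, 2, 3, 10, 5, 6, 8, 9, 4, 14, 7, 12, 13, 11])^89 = (4 8 11 10 9 7 14)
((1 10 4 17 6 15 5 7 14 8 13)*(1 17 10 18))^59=((1 18)(4 10)(5 7 14 8 13 17 6 15))^59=(1 18)(4 10)(5 8 6 7 13 15 14 17)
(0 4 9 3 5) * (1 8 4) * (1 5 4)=(0 5)(1 8)(3 4 9)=[5, 8, 2, 4, 9, 0, 6, 7, 1, 3]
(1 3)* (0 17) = (0 17)(1 3) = [17, 3, 2, 1, 4, 5, 6, 7, 8, 9, 10, 11, 12, 13, 14, 15, 16, 0]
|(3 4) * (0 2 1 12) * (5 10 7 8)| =4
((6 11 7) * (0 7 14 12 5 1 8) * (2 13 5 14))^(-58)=(14)(0 13 7 5 6 1 11 8 2)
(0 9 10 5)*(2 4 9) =(0 2 4 9 10 5) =[2, 1, 4, 3, 9, 0, 6, 7, 8, 10, 5]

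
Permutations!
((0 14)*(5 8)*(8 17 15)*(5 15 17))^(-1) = ((17)(0 14)(8 15))^(-1) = (17)(0 14)(8 15)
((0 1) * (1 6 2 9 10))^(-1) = (0 1 10 9 2 6)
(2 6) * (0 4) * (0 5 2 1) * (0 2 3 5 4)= (1 2 6)(3 5)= [0, 2, 6, 5, 4, 3, 1]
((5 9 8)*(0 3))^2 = (5 8 9)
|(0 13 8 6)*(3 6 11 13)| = 3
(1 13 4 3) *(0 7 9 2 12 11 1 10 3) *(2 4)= (0 7 9 4)(1 13 2 12 11)(3 10)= [7, 13, 12, 10, 0, 5, 6, 9, 8, 4, 3, 1, 11, 2]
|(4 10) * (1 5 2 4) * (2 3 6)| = 7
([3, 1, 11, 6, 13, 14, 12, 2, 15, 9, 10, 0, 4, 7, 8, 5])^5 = [13, 1, 12, 7, 0, 14, 2, 6, 15, 9, 10, 4, 11, 3, 8, 5]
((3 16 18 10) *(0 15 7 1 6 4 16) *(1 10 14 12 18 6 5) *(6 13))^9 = ((0 15 7 10 3)(1 5)(4 16 13 6)(12 18 14))^9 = (18)(0 3 10 7 15)(1 5)(4 16 13 6)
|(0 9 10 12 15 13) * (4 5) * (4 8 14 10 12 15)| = 10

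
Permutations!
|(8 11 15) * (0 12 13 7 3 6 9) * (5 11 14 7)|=|(0 12 13 5 11 15 8 14 7 3 6 9)|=12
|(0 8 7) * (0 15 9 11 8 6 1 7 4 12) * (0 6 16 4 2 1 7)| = |(0 16 4 12 6 7 15 9 11 8 2 1)| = 12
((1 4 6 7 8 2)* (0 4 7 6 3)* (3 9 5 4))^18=((0 3)(1 7 8 2)(4 9 5))^18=(9)(1 8)(2 7)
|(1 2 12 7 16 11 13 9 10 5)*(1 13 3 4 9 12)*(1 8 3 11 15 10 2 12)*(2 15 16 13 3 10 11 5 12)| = |(16)(1 2 8 10 12 7 13)(3 4 9 15 11 5)| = 42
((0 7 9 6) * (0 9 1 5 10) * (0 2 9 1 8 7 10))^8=(0 10 2 9 6 1 5)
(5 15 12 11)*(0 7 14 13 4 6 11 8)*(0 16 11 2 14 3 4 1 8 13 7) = [0, 8, 14, 4, 6, 15, 2, 3, 16, 9, 10, 5, 13, 1, 7, 12, 11] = (1 8 16 11 5 15 12 13)(2 14 7 3 4 6)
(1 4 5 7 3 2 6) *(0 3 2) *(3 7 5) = [7, 4, 6, 0, 3, 5, 1, 2] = (0 7 2 6 1 4 3)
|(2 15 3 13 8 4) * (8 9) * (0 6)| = |(0 6)(2 15 3 13 9 8 4)| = 14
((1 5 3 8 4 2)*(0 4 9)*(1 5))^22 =(0 4 2 5 3 8 9)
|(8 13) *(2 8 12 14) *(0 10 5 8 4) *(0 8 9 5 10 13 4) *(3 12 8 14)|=6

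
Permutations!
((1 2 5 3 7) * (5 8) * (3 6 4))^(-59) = (1 4 8 7 6 2 3 5)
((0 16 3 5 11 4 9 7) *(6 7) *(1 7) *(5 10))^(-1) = (0 7 1 6 9 4 11 5 10 3 16)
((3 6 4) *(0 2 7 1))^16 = (7)(3 6 4)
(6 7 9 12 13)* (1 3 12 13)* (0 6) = (0 6 7 9 13)(1 3 12) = [6, 3, 2, 12, 4, 5, 7, 9, 8, 13, 10, 11, 1, 0]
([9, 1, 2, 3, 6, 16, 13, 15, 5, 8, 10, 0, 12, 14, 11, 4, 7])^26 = [8, 1, 2, 3, 13, 7, 14, 4, 16, 5, 10, 9, 12, 11, 0, 6, 15]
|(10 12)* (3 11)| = |(3 11)(10 12)| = 2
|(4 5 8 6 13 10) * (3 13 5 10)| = 6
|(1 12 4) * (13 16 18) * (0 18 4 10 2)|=9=|(0 18 13 16 4 1 12 10 2)|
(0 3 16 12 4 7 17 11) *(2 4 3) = [2, 1, 4, 16, 7, 5, 6, 17, 8, 9, 10, 0, 3, 13, 14, 15, 12, 11] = (0 2 4 7 17 11)(3 16 12)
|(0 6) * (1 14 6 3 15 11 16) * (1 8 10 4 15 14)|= |(0 3 14 6)(4 15 11 16 8 10)|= 12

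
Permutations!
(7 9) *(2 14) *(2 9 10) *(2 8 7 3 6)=(2 14 9 3 6)(7 10 8)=[0, 1, 14, 6, 4, 5, 2, 10, 7, 3, 8, 11, 12, 13, 9]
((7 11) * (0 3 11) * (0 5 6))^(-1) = ((0 3 11 7 5 6))^(-1) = (0 6 5 7 11 3)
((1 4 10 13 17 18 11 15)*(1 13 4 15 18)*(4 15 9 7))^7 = (1 17 13 15 10 4 7 9)(11 18)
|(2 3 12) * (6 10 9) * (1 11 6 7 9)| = |(1 11 6 10)(2 3 12)(7 9)| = 12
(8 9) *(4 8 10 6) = (4 8 9 10 6) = [0, 1, 2, 3, 8, 5, 4, 7, 9, 10, 6]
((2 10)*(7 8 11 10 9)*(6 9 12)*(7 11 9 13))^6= (2 9 13)(6 10 8)(7 12 11)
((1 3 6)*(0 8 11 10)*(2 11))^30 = (11)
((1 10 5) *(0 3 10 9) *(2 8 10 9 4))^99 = (1 8)(2 5)(4 10)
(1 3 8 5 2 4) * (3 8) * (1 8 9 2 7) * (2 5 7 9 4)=[0, 4, 2, 3, 8, 9, 6, 1, 7, 5]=(1 4 8 7)(5 9)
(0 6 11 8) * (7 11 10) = (0 6 10 7 11 8) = [6, 1, 2, 3, 4, 5, 10, 11, 0, 9, 7, 8]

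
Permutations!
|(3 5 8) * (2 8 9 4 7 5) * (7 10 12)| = 6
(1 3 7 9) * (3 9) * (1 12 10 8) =(1 9 12 10 8)(3 7) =[0, 9, 2, 7, 4, 5, 6, 3, 1, 12, 8, 11, 10]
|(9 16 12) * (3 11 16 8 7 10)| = |(3 11 16 12 9 8 7 10)| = 8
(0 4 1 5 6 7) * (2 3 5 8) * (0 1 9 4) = (1 8 2 3 5 6 7)(4 9) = [0, 8, 3, 5, 9, 6, 7, 1, 2, 4]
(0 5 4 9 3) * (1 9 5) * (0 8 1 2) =(0 2)(1 9 3 8)(4 5) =[2, 9, 0, 8, 5, 4, 6, 7, 1, 3]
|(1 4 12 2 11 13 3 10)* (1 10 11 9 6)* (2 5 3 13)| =|(13)(1 4 12 5 3 11 2 9 6)| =9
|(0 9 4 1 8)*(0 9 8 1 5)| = |(0 8 9 4 5)| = 5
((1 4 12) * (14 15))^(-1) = (1 12 4)(14 15)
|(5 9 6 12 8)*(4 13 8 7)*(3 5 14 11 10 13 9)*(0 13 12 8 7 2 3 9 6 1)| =|(0 13 7 4 6 8 14 11 10 12 2 3 5 9 1)| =15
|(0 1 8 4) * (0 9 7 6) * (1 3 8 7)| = |(0 3 8 4 9 1 7 6)| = 8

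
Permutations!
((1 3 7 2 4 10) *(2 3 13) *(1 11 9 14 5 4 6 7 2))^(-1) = ((1 13)(2 6 7 3)(4 10 11 9 14 5))^(-1) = (1 13)(2 3 7 6)(4 5 14 9 11 10)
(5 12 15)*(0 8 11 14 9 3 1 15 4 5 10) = [8, 15, 2, 1, 5, 12, 6, 7, 11, 3, 0, 14, 4, 13, 9, 10] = (0 8 11 14 9 3 1 15 10)(4 5 12)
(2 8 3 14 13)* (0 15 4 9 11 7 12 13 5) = [15, 1, 8, 14, 9, 0, 6, 12, 3, 11, 10, 7, 13, 2, 5, 4] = (0 15 4 9 11 7 12 13 2 8 3 14 5)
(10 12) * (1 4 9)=(1 4 9)(10 12)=[0, 4, 2, 3, 9, 5, 6, 7, 8, 1, 12, 11, 10]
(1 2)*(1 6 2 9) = (1 9)(2 6) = [0, 9, 6, 3, 4, 5, 2, 7, 8, 1]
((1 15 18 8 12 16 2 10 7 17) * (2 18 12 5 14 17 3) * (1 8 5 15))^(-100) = (5 15)(8 18)(12 14)(16 17)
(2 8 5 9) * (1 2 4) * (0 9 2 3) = (0 9 4 1 3)(2 8 5) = [9, 3, 8, 0, 1, 2, 6, 7, 5, 4]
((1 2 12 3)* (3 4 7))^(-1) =(1 3 7 4 12 2)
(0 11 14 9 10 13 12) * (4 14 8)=(0 11 8 4 14 9 10 13 12)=[11, 1, 2, 3, 14, 5, 6, 7, 4, 10, 13, 8, 0, 12, 9]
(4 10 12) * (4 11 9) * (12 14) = [0, 1, 2, 3, 10, 5, 6, 7, 8, 4, 14, 9, 11, 13, 12] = (4 10 14 12 11 9)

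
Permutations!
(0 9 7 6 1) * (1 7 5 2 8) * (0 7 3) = (0 9 5 2 8 1 7 6 3) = [9, 7, 8, 0, 4, 2, 3, 6, 1, 5]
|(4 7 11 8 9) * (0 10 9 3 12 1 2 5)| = |(0 10 9 4 7 11 8 3 12 1 2 5)| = 12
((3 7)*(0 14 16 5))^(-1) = (0 5 16 14)(3 7)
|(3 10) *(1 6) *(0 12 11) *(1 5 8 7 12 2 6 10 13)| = 8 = |(0 2 6 5 8 7 12 11)(1 10 3 13)|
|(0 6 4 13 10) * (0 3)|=6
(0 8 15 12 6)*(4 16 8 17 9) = (0 17 9 4 16 8 15 12 6) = [17, 1, 2, 3, 16, 5, 0, 7, 15, 4, 10, 11, 6, 13, 14, 12, 8, 9]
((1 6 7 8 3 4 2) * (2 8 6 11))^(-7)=((1 11 2)(3 4 8)(6 7))^(-7)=(1 2 11)(3 8 4)(6 7)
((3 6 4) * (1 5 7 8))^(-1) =(1 8 7 5)(3 4 6)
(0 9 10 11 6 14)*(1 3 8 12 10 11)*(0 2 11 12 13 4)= [9, 3, 11, 8, 0, 5, 14, 7, 13, 12, 1, 6, 10, 4, 2]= (0 9 12 10 1 3 8 13 4)(2 11 6 14)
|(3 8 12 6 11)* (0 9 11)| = |(0 9 11 3 8 12 6)| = 7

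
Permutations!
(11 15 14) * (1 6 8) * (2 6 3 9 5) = [0, 3, 6, 9, 4, 2, 8, 7, 1, 5, 10, 15, 12, 13, 11, 14] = (1 3 9 5 2 6 8)(11 15 14)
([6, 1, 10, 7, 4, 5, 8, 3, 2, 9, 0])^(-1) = (0 10 2 8 6)(3 7)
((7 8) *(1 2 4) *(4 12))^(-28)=(12)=((1 2 12 4)(7 8))^(-28)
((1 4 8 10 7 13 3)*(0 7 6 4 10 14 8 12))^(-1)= ((0 7 13 3 1 10 6 4 12)(8 14))^(-1)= (0 12 4 6 10 1 3 13 7)(8 14)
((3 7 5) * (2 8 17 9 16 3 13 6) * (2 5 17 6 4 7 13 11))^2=((2 8 6 5 11)(3 13 4 7 17 9 16))^2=(2 6 11 8 5)(3 4 17 16 13 7 9)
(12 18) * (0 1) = [1, 0, 2, 3, 4, 5, 6, 7, 8, 9, 10, 11, 18, 13, 14, 15, 16, 17, 12] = (0 1)(12 18)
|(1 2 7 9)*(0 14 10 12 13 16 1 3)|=11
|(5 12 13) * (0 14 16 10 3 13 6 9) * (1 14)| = |(0 1 14 16 10 3 13 5 12 6 9)| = 11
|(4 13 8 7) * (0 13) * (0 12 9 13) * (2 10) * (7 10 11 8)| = |(2 11 8 10)(4 12 9 13 7)| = 20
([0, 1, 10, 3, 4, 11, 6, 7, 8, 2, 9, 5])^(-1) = [0, 1, 9, 3, 4, 11, 6, 7, 8, 10, 2, 5]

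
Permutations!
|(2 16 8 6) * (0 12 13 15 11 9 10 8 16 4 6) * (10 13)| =|(16)(0 12 10 8)(2 4 6)(9 13 15 11)| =12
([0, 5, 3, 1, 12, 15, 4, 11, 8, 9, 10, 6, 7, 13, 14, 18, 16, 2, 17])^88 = [0, 17, 15, 18, 11, 2, 7, 4, 8, 9, 10, 12, 6, 13, 14, 3, 16, 5, 1]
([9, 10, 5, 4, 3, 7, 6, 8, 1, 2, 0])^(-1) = (0 10 1 8 7 5 2 9)(3 4)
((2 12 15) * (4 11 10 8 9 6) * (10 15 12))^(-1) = ((2 10 8 9 6 4 11 15))^(-1) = (2 15 11 4 6 9 8 10)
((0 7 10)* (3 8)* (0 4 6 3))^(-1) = ((0 7 10 4 6 3 8))^(-1) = (0 8 3 6 4 10 7)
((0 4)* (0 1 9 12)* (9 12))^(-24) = ((0 4 1 12))^(-24) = (12)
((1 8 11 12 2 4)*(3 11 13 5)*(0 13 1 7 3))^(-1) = (0 5 13)(1 8)(2 12 11 3 7 4)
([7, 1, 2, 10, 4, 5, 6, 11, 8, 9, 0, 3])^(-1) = (0 10 3 11 7)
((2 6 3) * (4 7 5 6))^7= (2 4 7 5 6 3)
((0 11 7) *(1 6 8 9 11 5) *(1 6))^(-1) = (0 7 11 9 8 6 5)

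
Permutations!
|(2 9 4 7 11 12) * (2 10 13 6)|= |(2 9 4 7 11 12 10 13 6)|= 9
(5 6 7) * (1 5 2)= (1 5 6 7 2)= [0, 5, 1, 3, 4, 6, 7, 2]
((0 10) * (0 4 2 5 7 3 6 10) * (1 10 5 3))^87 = (1 7 5 6 3 2 4 10)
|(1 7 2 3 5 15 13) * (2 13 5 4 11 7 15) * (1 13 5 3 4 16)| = 20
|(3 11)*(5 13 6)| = |(3 11)(5 13 6)| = 6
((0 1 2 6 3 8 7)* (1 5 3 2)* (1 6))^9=(0 7 8 3 5)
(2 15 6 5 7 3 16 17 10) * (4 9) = [0, 1, 15, 16, 9, 7, 5, 3, 8, 4, 2, 11, 12, 13, 14, 6, 17, 10] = (2 15 6 5 7 3 16 17 10)(4 9)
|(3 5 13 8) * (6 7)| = 4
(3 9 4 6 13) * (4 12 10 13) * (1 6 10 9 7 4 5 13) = (1 6 5 13 3 7 4 10)(9 12) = [0, 6, 2, 7, 10, 13, 5, 4, 8, 12, 1, 11, 9, 3]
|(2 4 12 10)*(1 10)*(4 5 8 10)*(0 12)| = |(0 12 1 4)(2 5 8 10)| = 4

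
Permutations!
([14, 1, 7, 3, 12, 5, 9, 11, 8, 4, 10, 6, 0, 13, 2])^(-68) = [11, 1, 9, 3, 2, 5, 0, 4, 8, 14, 10, 12, 7, 13, 6]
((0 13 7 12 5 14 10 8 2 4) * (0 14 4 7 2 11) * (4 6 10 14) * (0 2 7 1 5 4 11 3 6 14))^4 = (0 4 5 7 2)(1 13 11 14 12)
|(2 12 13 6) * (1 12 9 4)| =|(1 12 13 6 2 9 4)| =7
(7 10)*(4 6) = [0, 1, 2, 3, 6, 5, 4, 10, 8, 9, 7] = (4 6)(7 10)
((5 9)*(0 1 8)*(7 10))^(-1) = (0 8 1)(5 9)(7 10)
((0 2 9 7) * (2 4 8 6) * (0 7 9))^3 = ((9)(0 4 8 6 2))^3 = (9)(0 6 4 2 8)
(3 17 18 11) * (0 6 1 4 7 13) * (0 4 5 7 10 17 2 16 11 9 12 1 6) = (1 5 7 13 4 10 17 18 9 12)(2 16 11 3) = [0, 5, 16, 2, 10, 7, 6, 13, 8, 12, 17, 3, 1, 4, 14, 15, 11, 18, 9]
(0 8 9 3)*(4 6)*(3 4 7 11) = (0 8 9 4 6 7 11 3) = [8, 1, 2, 0, 6, 5, 7, 11, 9, 4, 10, 3]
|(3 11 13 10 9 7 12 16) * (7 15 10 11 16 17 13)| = |(3 16)(7 12 17 13 11)(9 15 10)| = 30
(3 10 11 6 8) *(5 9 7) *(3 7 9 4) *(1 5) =(1 5 4 3 10 11 6 8 7) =[0, 5, 2, 10, 3, 4, 8, 1, 7, 9, 11, 6]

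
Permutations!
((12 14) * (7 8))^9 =(7 8)(12 14)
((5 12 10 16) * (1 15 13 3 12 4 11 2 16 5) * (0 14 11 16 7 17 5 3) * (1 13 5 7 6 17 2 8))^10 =((0 14 11 8 1 15 5 4 16 13)(2 6 17 7)(3 12 10))^10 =(2 17)(3 12 10)(6 7)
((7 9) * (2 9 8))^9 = (2 9 7 8) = ((2 9 7 8))^9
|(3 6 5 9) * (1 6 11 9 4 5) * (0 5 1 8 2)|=|(0 5 4 1 6 8 2)(3 11 9)|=21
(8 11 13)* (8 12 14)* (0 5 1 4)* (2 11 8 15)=(0 5 1 4)(2 11 13 12 14 15)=[5, 4, 11, 3, 0, 1, 6, 7, 8, 9, 10, 13, 14, 12, 15, 2]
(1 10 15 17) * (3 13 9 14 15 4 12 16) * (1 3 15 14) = (1 10 4 12 16 15 17 3 13 9) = [0, 10, 2, 13, 12, 5, 6, 7, 8, 1, 4, 11, 16, 9, 14, 17, 15, 3]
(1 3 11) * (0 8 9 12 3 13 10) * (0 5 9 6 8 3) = (0 3 11 1 13 10 5 9 12)(6 8) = [3, 13, 2, 11, 4, 9, 8, 7, 6, 12, 5, 1, 0, 10]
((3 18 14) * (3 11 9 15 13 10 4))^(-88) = (3 14 9 13 4 18 11 15 10)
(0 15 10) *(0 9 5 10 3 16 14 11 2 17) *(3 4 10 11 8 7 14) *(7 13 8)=(0 15 4 10 9 5 11 2 17)(3 16)(7 14)(8 13)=[15, 1, 17, 16, 10, 11, 6, 14, 13, 5, 9, 2, 12, 8, 7, 4, 3, 0]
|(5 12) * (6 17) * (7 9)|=2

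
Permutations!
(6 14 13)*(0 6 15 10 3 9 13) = (0 6 14)(3 9 13 15 10) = [6, 1, 2, 9, 4, 5, 14, 7, 8, 13, 3, 11, 12, 15, 0, 10]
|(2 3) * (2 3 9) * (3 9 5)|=|(2 5 3 9)|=4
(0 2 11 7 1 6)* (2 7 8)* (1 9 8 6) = (0 7 9 8 2 11 6) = [7, 1, 11, 3, 4, 5, 0, 9, 2, 8, 10, 6]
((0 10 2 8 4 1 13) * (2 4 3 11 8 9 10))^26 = (0 1 10 2 13 4 9)(3 8 11)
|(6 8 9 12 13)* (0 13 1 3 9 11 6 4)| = 12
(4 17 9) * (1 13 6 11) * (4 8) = (1 13 6 11)(4 17 9 8) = [0, 13, 2, 3, 17, 5, 11, 7, 4, 8, 10, 1, 12, 6, 14, 15, 16, 9]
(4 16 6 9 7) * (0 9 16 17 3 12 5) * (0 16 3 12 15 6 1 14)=(0 9 7 4 17 12 5 16 1 14)(3 15 6)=[9, 14, 2, 15, 17, 16, 3, 4, 8, 7, 10, 11, 5, 13, 0, 6, 1, 12]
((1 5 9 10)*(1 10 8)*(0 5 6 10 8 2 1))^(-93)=((0 5 9 2 1 6 10 8))^(-93)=(0 2 10 5 1 8 9 6)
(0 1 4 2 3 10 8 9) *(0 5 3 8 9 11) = [1, 4, 8, 10, 2, 3, 6, 7, 11, 5, 9, 0] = (0 1 4 2 8 11)(3 10 9 5)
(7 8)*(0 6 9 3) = [6, 1, 2, 0, 4, 5, 9, 8, 7, 3] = (0 6 9 3)(7 8)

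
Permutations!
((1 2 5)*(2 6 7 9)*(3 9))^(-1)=(1 5 2 9 3 7 6)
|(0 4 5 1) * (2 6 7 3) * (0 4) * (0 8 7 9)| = 21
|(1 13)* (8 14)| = 2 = |(1 13)(8 14)|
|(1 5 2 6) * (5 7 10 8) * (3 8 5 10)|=8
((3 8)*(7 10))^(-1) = ((3 8)(7 10))^(-1) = (3 8)(7 10)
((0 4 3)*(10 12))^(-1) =(0 3 4)(10 12) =((0 4 3)(10 12))^(-1)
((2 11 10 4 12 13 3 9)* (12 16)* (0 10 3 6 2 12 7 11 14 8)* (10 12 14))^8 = ((0 12 13 6 2 10 4 16 7 11 3 9 14 8))^8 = (0 7 13 3 2 14 4)(6 9 10 8 16 12 11)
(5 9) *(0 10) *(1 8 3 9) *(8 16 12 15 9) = (0 10)(1 16 12 15 9 5)(3 8) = [10, 16, 2, 8, 4, 1, 6, 7, 3, 5, 0, 11, 15, 13, 14, 9, 12]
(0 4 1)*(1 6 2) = [4, 0, 1, 3, 6, 5, 2] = (0 4 6 2 1)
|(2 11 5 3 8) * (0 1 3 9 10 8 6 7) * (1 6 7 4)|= 6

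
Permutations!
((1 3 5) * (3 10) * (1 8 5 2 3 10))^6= (10)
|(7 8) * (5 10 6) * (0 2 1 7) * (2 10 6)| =6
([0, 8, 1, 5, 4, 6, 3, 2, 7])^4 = [0, 1, 2, 5, 4, 6, 3, 7, 8]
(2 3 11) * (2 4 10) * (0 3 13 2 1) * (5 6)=(0 3 11 4 10 1)(2 13)(5 6)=[3, 0, 13, 11, 10, 6, 5, 7, 8, 9, 1, 4, 12, 2]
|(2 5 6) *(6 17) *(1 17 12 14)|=7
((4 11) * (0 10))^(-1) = ((0 10)(4 11))^(-1) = (0 10)(4 11)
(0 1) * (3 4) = [1, 0, 2, 4, 3] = (0 1)(3 4)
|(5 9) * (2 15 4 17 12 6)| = 6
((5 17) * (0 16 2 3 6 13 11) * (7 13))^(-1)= ((0 16 2 3 6 7 13 11)(5 17))^(-1)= (0 11 13 7 6 3 2 16)(5 17)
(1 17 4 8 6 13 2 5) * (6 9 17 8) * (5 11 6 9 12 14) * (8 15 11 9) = (1 15 11 6 13 2 9 17 4 8 12 14 5) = [0, 15, 9, 3, 8, 1, 13, 7, 12, 17, 10, 6, 14, 2, 5, 11, 16, 4]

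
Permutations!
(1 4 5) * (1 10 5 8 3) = (1 4 8 3)(5 10) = [0, 4, 2, 1, 8, 10, 6, 7, 3, 9, 5]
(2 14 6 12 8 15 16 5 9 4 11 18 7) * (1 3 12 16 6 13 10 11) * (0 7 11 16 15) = [7, 3, 14, 12, 1, 9, 15, 2, 0, 4, 16, 18, 8, 10, 13, 6, 5, 17, 11] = (0 7 2 14 13 10 16 5 9 4 1 3 12 8)(6 15)(11 18)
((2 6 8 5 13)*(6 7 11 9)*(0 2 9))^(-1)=((0 2 7 11)(5 13 9 6 8))^(-1)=(0 11 7 2)(5 8 6 9 13)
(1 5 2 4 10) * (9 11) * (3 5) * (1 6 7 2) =[0, 3, 4, 5, 10, 1, 7, 2, 8, 11, 6, 9] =(1 3 5)(2 4 10 6 7)(9 11)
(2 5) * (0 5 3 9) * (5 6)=(0 6 5 2 3 9)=[6, 1, 3, 9, 4, 2, 5, 7, 8, 0]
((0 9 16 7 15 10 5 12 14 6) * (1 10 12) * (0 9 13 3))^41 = ((0 13 3)(1 10 5)(6 9 16 7 15 12 14))^41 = (0 3 13)(1 5 10)(6 14 12 15 7 16 9)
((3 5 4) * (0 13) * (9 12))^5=((0 13)(3 5 4)(9 12))^5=(0 13)(3 4 5)(9 12)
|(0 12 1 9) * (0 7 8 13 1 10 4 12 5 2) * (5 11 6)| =|(0 11 6 5 2)(1 9 7 8 13)(4 12 10)| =15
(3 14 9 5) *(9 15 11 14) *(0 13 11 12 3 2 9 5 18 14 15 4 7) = (0 13 11 15 12 3 5 2 9 18 14 4 7) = [13, 1, 9, 5, 7, 2, 6, 0, 8, 18, 10, 15, 3, 11, 4, 12, 16, 17, 14]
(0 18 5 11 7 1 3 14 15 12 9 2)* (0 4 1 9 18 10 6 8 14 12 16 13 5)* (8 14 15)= (0 10 6 14 8 15 16 13 5 11 7 9 2 4 1 3 12 18)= [10, 3, 4, 12, 1, 11, 14, 9, 15, 2, 6, 7, 18, 5, 8, 16, 13, 17, 0]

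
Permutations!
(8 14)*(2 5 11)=[0, 1, 5, 3, 4, 11, 6, 7, 14, 9, 10, 2, 12, 13, 8]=(2 5 11)(8 14)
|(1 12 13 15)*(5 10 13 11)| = 7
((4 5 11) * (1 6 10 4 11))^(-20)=((11)(1 6 10 4 5))^(-20)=(11)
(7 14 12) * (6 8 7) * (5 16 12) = [0, 1, 2, 3, 4, 16, 8, 14, 7, 9, 10, 11, 6, 13, 5, 15, 12] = (5 16 12 6 8 7 14)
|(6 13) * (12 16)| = |(6 13)(12 16)| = 2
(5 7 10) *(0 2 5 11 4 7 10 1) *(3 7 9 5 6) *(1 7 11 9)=(0 2 6 3 11 4 1)(5 10 9)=[2, 0, 6, 11, 1, 10, 3, 7, 8, 5, 9, 4]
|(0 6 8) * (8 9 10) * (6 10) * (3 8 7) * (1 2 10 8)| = 10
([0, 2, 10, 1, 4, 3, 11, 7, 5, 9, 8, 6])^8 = (11)(1 10 5)(2 8 3)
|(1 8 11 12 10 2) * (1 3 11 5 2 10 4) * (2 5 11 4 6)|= |(1 8 11 12 6 2 3 4)|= 8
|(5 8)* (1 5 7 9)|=|(1 5 8 7 9)|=5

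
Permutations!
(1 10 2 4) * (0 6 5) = (0 6 5)(1 10 2 4) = [6, 10, 4, 3, 1, 0, 5, 7, 8, 9, 2]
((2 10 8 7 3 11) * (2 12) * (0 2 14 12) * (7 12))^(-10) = (0 11 3 7 14 12 8 10 2)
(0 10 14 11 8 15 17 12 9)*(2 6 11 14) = (0 10 2 6 11 8 15 17 12 9) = [10, 1, 6, 3, 4, 5, 11, 7, 15, 0, 2, 8, 9, 13, 14, 17, 16, 12]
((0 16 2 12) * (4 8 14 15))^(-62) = (0 2)(4 14)(8 15)(12 16)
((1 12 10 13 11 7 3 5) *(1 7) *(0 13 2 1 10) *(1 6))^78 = ((0 13 11 10 2 6 1 12)(3 5 7))^78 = (0 1 2 11)(6 10 13 12)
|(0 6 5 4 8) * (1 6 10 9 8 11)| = 20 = |(0 10 9 8)(1 6 5 4 11)|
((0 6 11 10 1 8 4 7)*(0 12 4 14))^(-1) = ((0 6 11 10 1 8 14)(4 7 12))^(-1) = (0 14 8 1 10 11 6)(4 12 7)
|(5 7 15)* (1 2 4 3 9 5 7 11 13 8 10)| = 10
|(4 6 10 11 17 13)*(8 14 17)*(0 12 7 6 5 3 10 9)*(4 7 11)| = |(0 12 11 8 14 17 13 7 6 9)(3 10 4 5)| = 20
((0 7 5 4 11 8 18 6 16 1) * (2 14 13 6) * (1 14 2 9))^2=((0 7 5 4 11 8 18 9 1)(6 16 14 13))^2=(0 5 11 18 1 7 4 8 9)(6 14)(13 16)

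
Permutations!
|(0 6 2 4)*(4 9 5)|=6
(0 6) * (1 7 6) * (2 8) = (0 1 7 6)(2 8) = [1, 7, 8, 3, 4, 5, 0, 6, 2]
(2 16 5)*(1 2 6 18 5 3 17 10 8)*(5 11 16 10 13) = (1 2 10 8)(3 17 13 5 6 18 11 16) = [0, 2, 10, 17, 4, 6, 18, 7, 1, 9, 8, 16, 12, 5, 14, 15, 3, 13, 11]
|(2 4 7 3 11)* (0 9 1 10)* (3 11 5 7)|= |(0 9 1 10)(2 4 3 5 7 11)|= 12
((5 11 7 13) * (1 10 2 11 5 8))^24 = (1 11 8 2 13 10 7)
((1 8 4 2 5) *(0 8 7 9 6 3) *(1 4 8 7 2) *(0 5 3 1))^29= (0 9 1 3 4 7 6 2 5)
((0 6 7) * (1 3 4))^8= ((0 6 7)(1 3 4))^8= (0 7 6)(1 4 3)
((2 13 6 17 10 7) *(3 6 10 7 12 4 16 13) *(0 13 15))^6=((0 13 10 12 4 16 15)(2 3 6 17 7))^6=(0 15 16 4 12 10 13)(2 3 6 17 7)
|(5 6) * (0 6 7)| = |(0 6 5 7)| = 4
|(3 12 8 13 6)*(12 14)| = |(3 14 12 8 13 6)| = 6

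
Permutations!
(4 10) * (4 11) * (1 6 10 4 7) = (1 6 10 11 7) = [0, 6, 2, 3, 4, 5, 10, 1, 8, 9, 11, 7]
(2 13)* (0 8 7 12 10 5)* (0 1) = [8, 0, 13, 3, 4, 1, 6, 12, 7, 9, 5, 11, 10, 2] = (0 8 7 12 10 5 1)(2 13)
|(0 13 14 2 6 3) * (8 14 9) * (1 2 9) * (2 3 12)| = |(0 13 1 3)(2 6 12)(8 14 9)| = 12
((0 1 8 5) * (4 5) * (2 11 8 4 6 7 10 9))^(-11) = (0 1 4 5)(2 6 9 8 10 11 7)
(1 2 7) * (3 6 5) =[0, 2, 7, 6, 4, 3, 5, 1] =(1 2 7)(3 6 5)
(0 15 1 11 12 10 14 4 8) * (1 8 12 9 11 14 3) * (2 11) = (0 15 8)(1 14 4 12 10 3)(2 11 9) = [15, 14, 11, 1, 12, 5, 6, 7, 0, 2, 3, 9, 10, 13, 4, 8]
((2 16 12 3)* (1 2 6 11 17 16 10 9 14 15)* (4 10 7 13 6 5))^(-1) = ((1 2 7 13 6 11 17 16 12 3 5 4 10 9 14 15))^(-1) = (1 15 14 9 10 4 5 3 12 16 17 11 6 13 7 2)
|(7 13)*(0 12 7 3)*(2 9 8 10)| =|(0 12 7 13 3)(2 9 8 10)| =20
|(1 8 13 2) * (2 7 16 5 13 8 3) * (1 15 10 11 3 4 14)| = 60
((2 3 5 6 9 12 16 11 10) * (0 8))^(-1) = ((0 8)(2 3 5 6 9 12 16 11 10))^(-1) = (0 8)(2 10 11 16 12 9 6 5 3)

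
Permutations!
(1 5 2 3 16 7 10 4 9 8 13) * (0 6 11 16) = [6, 5, 3, 0, 9, 2, 11, 10, 13, 8, 4, 16, 12, 1, 14, 15, 7] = (0 6 11 16 7 10 4 9 8 13 1 5 2 3)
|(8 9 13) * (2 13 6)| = 5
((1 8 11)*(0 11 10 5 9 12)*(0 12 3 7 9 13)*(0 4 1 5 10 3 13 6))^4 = (1 9 8 13 3 4 7)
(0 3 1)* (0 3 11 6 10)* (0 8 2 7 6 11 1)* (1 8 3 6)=(11)(0 8 2 7 1 6 10 3)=[8, 6, 7, 0, 4, 5, 10, 1, 2, 9, 3, 11]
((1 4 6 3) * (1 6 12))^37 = ((1 4 12)(3 6))^37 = (1 4 12)(3 6)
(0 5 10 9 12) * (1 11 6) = (0 5 10 9 12)(1 11 6) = [5, 11, 2, 3, 4, 10, 1, 7, 8, 12, 9, 6, 0]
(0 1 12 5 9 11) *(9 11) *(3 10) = (0 1 12 5 11)(3 10) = [1, 12, 2, 10, 4, 11, 6, 7, 8, 9, 3, 0, 5]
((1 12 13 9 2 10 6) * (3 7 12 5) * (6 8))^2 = (1 3 12 9 10 6 5 7 13 2 8)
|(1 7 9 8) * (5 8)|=|(1 7 9 5 8)|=5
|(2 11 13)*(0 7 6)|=3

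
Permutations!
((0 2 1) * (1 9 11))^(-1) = ((0 2 9 11 1))^(-1) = (0 1 11 9 2)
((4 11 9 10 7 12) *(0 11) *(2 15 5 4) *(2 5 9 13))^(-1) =((0 11 13 2 15 9 10 7 12 5 4))^(-1) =(0 4 5 12 7 10 9 15 2 13 11)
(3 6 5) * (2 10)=(2 10)(3 6 5)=[0, 1, 10, 6, 4, 3, 5, 7, 8, 9, 2]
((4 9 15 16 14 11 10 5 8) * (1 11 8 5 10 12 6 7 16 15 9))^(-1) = ((1 11 12 6 7 16 14 8 4))^(-1) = (1 4 8 14 16 7 6 12 11)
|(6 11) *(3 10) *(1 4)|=2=|(1 4)(3 10)(6 11)|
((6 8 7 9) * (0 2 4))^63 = (6 9 7 8)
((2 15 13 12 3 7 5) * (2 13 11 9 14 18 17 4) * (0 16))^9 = ((0 16)(2 15 11 9 14 18 17 4)(3 7 5 13 12))^9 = (0 16)(2 15 11 9 14 18 17 4)(3 12 13 5 7)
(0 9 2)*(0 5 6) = (0 9 2 5 6) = [9, 1, 5, 3, 4, 6, 0, 7, 8, 2]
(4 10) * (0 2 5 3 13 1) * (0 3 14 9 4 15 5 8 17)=(0 2 8 17)(1 3 13)(4 10 15 5 14 9)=[2, 3, 8, 13, 10, 14, 6, 7, 17, 4, 15, 11, 12, 1, 9, 5, 16, 0]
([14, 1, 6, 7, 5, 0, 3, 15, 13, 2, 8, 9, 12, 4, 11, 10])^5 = (0 6 8 14 3 13 11 7 4 9 15 5 2 10)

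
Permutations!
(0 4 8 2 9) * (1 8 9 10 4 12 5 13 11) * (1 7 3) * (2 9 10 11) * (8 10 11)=[12, 10, 8, 1, 11, 13, 6, 3, 9, 0, 4, 7, 5, 2]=(0 12 5 13 2 8 9)(1 10 4 11 7 3)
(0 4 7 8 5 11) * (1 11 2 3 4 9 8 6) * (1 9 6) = (0 6 9 8 5 2 3 4 7 1 11) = [6, 11, 3, 4, 7, 2, 9, 1, 5, 8, 10, 0]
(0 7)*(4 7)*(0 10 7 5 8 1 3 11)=(0 4 5 8 1 3 11)(7 10)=[4, 3, 2, 11, 5, 8, 6, 10, 1, 9, 7, 0]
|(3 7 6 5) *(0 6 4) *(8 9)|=|(0 6 5 3 7 4)(8 9)|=6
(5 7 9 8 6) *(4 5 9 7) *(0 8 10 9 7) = [8, 1, 2, 3, 5, 4, 7, 0, 6, 10, 9] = (0 8 6 7)(4 5)(9 10)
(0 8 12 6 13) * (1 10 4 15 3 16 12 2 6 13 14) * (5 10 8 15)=(0 15 3 16 12 13)(1 8 2 6 14)(4 5 10)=[15, 8, 6, 16, 5, 10, 14, 7, 2, 9, 4, 11, 13, 0, 1, 3, 12]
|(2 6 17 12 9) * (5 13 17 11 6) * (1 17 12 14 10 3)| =|(1 17 14 10 3)(2 5 13 12 9)(6 11)| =10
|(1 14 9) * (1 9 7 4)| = |(1 14 7 4)| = 4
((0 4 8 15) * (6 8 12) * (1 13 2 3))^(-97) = (0 15 8 6 12 4)(1 3 2 13)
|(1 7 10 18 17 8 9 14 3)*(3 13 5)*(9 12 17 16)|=|(1 7 10 18 16 9 14 13 5 3)(8 12 17)|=30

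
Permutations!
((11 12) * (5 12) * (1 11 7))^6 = (1 11 5 12 7)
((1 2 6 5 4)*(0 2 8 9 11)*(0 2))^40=(11)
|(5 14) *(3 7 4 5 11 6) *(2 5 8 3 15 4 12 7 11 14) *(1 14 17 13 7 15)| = 12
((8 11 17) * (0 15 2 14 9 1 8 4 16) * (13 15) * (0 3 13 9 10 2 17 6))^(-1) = (0 6 11 8 1 9)(2 10 14)(3 16 4 17 15 13)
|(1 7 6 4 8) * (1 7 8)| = 5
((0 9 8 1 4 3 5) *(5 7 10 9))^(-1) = ((0 5)(1 4 3 7 10 9 8))^(-1) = (0 5)(1 8 9 10 7 3 4)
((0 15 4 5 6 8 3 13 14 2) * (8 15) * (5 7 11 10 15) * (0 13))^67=(0 8 3)(2 13 14)(4 11 15 7 10)(5 6)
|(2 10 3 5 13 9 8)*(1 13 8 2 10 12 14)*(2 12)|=|(1 13 9 12 14)(3 5 8 10)|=20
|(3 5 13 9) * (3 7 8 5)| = |(5 13 9 7 8)| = 5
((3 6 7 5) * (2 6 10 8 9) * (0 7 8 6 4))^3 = (0 3 8 4 5 6 2 7 10 9)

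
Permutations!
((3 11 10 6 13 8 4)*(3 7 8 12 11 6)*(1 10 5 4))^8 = (1 4 12 3 8 5 13 10 7 11 6)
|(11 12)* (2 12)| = |(2 12 11)| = 3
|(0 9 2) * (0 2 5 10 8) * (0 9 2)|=4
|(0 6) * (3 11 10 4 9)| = |(0 6)(3 11 10 4 9)| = 10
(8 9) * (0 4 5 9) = (0 4 5 9 8) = [4, 1, 2, 3, 5, 9, 6, 7, 0, 8]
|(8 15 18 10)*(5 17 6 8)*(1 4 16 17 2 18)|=28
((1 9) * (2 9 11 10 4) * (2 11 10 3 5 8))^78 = (1 8 11)(2 3 10)(4 9 5)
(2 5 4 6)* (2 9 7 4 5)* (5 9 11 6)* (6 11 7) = (11)(4 5 9 6 7) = [0, 1, 2, 3, 5, 9, 7, 4, 8, 6, 10, 11]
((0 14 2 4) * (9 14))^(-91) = ((0 9 14 2 4))^(-91) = (0 4 2 14 9)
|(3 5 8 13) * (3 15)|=|(3 5 8 13 15)|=5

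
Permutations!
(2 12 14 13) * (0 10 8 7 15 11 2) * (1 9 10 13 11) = [13, 9, 12, 3, 4, 5, 6, 15, 7, 10, 8, 2, 14, 0, 11, 1] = (0 13)(1 9 10 8 7 15)(2 12 14 11)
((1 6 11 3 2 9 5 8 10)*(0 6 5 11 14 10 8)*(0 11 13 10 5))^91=((0 6 14 5 11 3 2 9 13 10 1))^91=(0 5 2 10 6 11 9 1 14 3 13)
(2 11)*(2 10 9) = (2 11 10 9) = [0, 1, 11, 3, 4, 5, 6, 7, 8, 2, 9, 10]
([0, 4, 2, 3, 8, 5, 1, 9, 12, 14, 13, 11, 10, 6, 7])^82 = (1 13 12 4 6 10 8)(7 9 14)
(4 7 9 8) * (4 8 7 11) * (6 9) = (4 11)(6 9 7) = [0, 1, 2, 3, 11, 5, 9, 6, 8, 7, 10, 4]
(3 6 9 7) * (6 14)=[0, 1, 2, 14, 4, 5, 9, 3, 8, 7, 10, 11, 12, 13, 6]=(3 14 6 9 7)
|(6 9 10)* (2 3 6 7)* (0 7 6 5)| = 15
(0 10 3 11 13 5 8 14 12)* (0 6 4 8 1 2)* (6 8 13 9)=(0 10 3 11 9 6 4 13 5 1 2)(8 14 12)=[10, 2, 0, 11, 13, 1, 4, 7, 14, 6, 3, 9, 8, 5, 12]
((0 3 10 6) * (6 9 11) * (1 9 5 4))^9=(11)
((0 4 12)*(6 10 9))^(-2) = (0 4 12)(6 10 9)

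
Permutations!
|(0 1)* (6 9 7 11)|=4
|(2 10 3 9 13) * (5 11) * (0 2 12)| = 14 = |(0 2 10 3 9 13 12)(5 11)|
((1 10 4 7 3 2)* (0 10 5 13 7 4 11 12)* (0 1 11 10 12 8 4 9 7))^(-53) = (0 1 13 12 5)(2 4 3 8 7 11 9) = ((0 12 1 5 13)(2 11 8 4 9 7 3))^(-53)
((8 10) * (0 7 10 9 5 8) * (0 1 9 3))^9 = ((0 7 10 1 9 5 8 3))^9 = (0 7 10 1 9 5 8 3)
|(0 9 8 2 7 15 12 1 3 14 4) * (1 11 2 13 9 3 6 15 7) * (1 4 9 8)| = 22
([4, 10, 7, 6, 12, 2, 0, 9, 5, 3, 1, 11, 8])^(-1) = [6, 10, 5, 9, 0, 8, 3, 2, 12, 7, 1, 11, 4]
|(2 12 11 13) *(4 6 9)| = 12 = |(2 12 11 13)(4 6 9)|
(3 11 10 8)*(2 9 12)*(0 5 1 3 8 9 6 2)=(0 5 1 3 11 10 9 12)(2 6)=[5, 3, 6, 11, 4, 1, 2, 7, 8, 12, 9, 10, 0]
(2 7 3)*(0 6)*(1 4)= (0 6)(1 4)(2 7 3)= [6, 4, 7, 2, 1, 5, 0, 3]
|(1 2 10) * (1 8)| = |(1 2 10 8)| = 4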